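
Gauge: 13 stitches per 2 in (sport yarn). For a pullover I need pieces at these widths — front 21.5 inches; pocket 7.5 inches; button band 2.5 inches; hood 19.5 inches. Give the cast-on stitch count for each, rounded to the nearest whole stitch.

front 140; pocket 49; button band 16; hood 127.

Rate = 13/2 = 6.5 sts per in.
front: 21.5 × 6.5 = 139.75 → 140.
pocket: 7.5 × 6.5 = 48.75 → 49.
button band: 2.5 × 6.5 = 16.25 → 16.
hood: 19.5 × 6.5 = 126.75 → 127.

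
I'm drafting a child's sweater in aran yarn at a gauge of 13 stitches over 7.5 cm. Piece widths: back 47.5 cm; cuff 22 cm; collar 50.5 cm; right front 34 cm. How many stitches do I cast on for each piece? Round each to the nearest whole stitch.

Rate = 13/7.5 = 1.733 sts per cm.
back: 47.5 × 1.733 = 82.33 → 82.
cuff: 22 × 1.733 = 38.13 → 38.
collar: 50.5 × 1.733 = 87.53 → 88.
right front: 34 × 1.733 = 58.93 → 59.

back 82; cuff 38; collar 88; right front 59.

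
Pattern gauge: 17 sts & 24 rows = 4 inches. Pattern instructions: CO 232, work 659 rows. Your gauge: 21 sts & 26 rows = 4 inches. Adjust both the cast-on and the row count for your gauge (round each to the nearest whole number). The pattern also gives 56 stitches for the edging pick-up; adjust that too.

Cast on 287 stitches; work 714 rows; edging pick-up 69 stitches.

Stitches: 232 × 21/17 = 286.59 → 287.
Rows: 659 × 26/24 = 713.92 → 714.
edging pick-up: 56 × 21/17 = 69.18 → 69.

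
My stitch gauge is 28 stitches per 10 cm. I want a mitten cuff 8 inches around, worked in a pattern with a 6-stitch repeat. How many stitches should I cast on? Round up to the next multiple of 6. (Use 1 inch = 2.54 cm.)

60 stitches.

8 in = 8 × 2.54 = 20.32 cm.
28 / 10 = 2.8 sts/cm.
20.32 × 2.8 = 56.90 sts.
→ 60.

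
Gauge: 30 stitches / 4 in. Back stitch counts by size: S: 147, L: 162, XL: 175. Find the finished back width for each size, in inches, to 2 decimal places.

30/4 = 7.5 sts per in.
S: 147 / 7.5 = 19.600 → 19.60 in.
L: 162 / 7.5 = 21.600 → 21.60 in.
XL: 175 / 7.5 = 23.333 → 23.33 in.

S 19.60 inches; L 21.60 inches; XL 23.33 inches.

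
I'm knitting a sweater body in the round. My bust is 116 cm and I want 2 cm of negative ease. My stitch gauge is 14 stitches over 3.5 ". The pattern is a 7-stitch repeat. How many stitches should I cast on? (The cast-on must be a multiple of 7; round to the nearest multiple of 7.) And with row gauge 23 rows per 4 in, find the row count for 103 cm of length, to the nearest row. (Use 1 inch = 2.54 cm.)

Cast on 182 stitches; work 233 rows.

Finished = 116 − 2 = 114 cm.
114 cm × 1/2.54 = 44.88 inches.
14/3.5 = 4 sts per in; 44.88 × 4 = 179.53 sts.
Nearest multiple of 7 → 182.
103 cm = 40.55 inches; × 5.75 = 233.17 → 233 rows.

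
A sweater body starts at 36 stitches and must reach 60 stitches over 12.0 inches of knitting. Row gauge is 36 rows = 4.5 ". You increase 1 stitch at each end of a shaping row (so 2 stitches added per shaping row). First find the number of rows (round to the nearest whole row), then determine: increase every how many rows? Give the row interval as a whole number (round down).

Increase every 8th row.

Rows = 12.0 × 8 = 96.0 → 96 rows.
Stitches to add: 24 → 12 shaping rows (at 2 st each).
96 / 12 = 8.00 → every 8 rows.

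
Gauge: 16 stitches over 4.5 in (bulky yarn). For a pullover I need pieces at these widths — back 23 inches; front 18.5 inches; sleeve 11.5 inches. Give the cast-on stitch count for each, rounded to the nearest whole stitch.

Rate = 16/4.5 = 3.556 sts per in.
back: 23 × 3.556 = 81.78 → 82.
front: 18.5 × 3.556 = 65.78 → 66.
sleeve: 11.5 × 3.556 = 40.89 → 41.

back 82; front 66; sleeve 41.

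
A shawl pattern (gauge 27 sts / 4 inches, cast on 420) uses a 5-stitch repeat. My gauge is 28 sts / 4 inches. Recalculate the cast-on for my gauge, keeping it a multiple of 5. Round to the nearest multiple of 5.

435 stitches.

420 × 28 / 27 = 435.56.
Nearest multiple of 5: 435.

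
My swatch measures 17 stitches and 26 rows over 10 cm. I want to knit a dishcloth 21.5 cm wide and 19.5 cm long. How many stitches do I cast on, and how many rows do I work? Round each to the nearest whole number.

Stitch gauge = 17/10 = 1.7 sts/cm; 21.5 × 1.7 = 36.55 → 37 sts.
Row gauge = 26/10 = 2.6 rows/cm; 19.5 × 2.6 = 50.70 → 51 rows.

Cast on 37 stitches and work 51 rows.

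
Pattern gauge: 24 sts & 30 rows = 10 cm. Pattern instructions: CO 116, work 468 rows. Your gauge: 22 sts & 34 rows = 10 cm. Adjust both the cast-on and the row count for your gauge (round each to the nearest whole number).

Cast on 106 stitches; work 530 rows.

Stitches: 116 × 22/24 = 106.33 → 106.
Rows: 468 × 34/30 = 530.40 → 530.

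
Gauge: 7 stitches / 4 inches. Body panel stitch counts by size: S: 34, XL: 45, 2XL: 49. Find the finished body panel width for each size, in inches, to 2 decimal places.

S 19.43 inches; XL 25.71 inches; 2XL 28.00 inches.

7/4 = 1.75 sts per in.
S: 34 / 1.75 = 19.429 → 19.43 in.
XL: 45 / 1.75 = 25.714 → 25.71 in.
2XL: 49 / 1.75 = 28.000 → 28.00 in.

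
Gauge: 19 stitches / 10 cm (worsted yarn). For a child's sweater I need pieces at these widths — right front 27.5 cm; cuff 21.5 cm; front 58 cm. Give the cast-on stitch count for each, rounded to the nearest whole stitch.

Rate = 19/10 = 1.9 sts per cm.
right front: 27.5 × 1.9 = 52.25 → 52.
cuff: 21.5 × 1.9 = 40.85 → 41.
front: 58 × 1.9 = 110.20 → 110.

right front 52; cuff 41; front 110.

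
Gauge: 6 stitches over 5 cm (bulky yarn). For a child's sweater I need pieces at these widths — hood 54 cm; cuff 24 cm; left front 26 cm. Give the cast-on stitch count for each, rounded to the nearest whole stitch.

Rate = 6/5 = 1.2 sts per cm.
hood: 54 × 1.2 = 64.80 → 65.
cuff: 24 × 1.2 = 28.80 → 29.
left front: 26 × 1.2 = 31.20 → 31.

hood 65; cuff 29; left front 31.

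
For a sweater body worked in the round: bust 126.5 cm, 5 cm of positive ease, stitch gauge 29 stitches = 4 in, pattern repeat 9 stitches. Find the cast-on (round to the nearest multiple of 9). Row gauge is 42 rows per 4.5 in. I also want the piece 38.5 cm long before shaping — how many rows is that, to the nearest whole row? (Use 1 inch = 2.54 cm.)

Cast on 378 stitches; work 141 rows.

Finished = 126.5 + 5 = 131.5 cm.
131.5 cm × 1/2.54 = 51.77 inches.
29/4 = 7.25 sts per in; 51.77 × 7.25 = 375.34 sts.
Nearest multiple of 9 → 378.
38.5 cm = 15.16 inches; × 9.333 = 141.47 → 141 rows.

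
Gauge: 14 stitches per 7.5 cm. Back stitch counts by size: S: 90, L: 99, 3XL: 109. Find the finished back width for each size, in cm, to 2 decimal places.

S 48.21 cm; L 53.04 cm; 3XL 58.39 cm.

14/7.5 = 1.867 sts per cm.
S: 90 / 1.867 = 48.214 → 48.21 cm.
L: 99 / 1.867 = 53.036 → 53.04 cm.
3XL: 109 / 1.867 = 58.393 → 58.39 cm.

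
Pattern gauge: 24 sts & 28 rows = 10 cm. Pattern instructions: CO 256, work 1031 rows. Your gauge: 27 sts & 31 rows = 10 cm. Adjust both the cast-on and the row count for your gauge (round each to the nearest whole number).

Cast on 288 stitches; work 1141 rows.

Stitches: 256 × 27/24 = 288.00 → 288.
Rows: 1031 × 31/28 = 1141.46 → 1141.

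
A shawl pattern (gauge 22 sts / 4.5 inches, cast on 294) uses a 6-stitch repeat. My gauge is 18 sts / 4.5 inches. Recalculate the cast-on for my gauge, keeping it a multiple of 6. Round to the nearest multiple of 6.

Cast on 240 stitches.

294 × 18 / 22 = 240.55.
Nearest multiple of 6: 240.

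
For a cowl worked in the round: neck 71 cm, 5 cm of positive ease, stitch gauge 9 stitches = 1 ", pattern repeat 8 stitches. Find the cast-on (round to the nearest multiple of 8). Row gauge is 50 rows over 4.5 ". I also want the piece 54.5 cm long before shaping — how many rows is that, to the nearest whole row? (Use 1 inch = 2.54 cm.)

Finished = 71 + 5 = 76 cm.
76 cm × 1/2.54 = 29.92 inches.
9/1 = 9 sts per in; 29.92 × 9 = 269.29 sts.
Nearest multiple of 8 → 272.
54.5 cm = 21.46 inches; × 11.111 = 238.41 → 238 rows.

Cast on 272 stitches; work 238 rows.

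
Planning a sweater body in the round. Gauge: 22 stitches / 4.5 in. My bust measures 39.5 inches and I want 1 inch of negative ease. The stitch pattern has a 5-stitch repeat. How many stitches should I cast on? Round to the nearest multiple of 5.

Finished = 39.5 − 1 = 38.5 inches.
22 / 4.5 = 4.889 sts/in.
38.5 × 4.889 = 188.22 sts.
Nearest multiple of 5: 190.

CO 190 sts.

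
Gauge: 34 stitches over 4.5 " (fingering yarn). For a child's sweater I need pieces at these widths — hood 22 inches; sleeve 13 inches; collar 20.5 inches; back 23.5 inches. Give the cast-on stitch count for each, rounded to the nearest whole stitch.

Rate = 34/4.5 = 7.556 sts per in.
hood: 22 × 7.556 = 166.22 → 166.
sleeve: 13 × 7.556 = 98.22 → 98.
collar: 20.5 × 7.556 = 154.89 → 155.
back: 23.5 × 7.556 = 177.56 → 178.

hood 166; sleeve 98; collar 155; back 178.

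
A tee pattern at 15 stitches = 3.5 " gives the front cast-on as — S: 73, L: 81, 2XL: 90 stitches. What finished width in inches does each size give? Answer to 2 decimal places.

15/3.5 = 4.286 sts per in.
S: 73 / 4.286 = 17.033 → 17.03 in.
L: 81 / 4.286 = 18.900 → 18.90 in.
2XL: 90 / 4.286 = 21.000 → 21.00 in.

S 17.03 inches; L 18.90 inches; 2XL 21.00 inches.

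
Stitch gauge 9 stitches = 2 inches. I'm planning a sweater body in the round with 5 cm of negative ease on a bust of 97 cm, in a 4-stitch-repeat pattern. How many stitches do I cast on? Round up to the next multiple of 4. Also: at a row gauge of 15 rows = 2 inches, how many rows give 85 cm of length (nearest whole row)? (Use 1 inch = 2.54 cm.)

Cast on 164 stitches; work 251 rows.

Finished = 97 − 5 = 92 cm.
92 cm × 1/2.54 = 36.22 inches.
9/2 = 4.5 sts per in; 36.22 × 4.5 = 162.99 sts.
Next multiple of 4 → 164.
85 cm = 33.46 inches; × 7.5 = 250.98 → 251 rows.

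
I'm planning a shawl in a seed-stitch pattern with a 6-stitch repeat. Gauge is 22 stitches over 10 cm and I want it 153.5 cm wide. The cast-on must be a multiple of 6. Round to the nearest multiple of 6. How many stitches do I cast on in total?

Cast on 336 stitches.

22 / 10 = 2.2 sts per cm.
153.5 × 2.2 = 337.70 sts.
Nearest multiple of 6: 336.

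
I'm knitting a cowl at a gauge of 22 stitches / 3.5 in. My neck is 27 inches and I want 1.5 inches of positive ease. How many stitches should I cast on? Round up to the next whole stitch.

Finished = 27 + 1.5 = 28.5 in.
22 / 3.5 = 6.286 sts per inch.
28.50 × 6.286 = 179.14 sts.
→ 180 sts.

Cast on 180 stitches.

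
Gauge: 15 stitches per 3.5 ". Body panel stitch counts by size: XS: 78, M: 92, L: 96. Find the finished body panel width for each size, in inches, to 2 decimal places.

15/3.5 = 4.286 sts per in.
XS: 78 / 4.286 = 18.200 → 18.20 in.
M: 92 / 4.286 = 21.467 → 21.47 in.
L: 96 / 4.286 = 22.400 → 22.40 in.

XS 18.20 inches; M 21.47 inches; L 22.40 inches.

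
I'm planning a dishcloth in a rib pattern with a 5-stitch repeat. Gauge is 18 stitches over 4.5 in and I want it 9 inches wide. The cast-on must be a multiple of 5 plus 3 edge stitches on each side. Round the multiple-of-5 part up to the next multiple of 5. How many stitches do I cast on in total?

18 / 4.5 = 4 sts per inch.
9 × 4 = 36.00 sts.
Less 6 edge sts → 30.00 for the repeat.
Next multiple of 5: 30.
Add back 6 edge sts → 36.

Cast on 36 stitches.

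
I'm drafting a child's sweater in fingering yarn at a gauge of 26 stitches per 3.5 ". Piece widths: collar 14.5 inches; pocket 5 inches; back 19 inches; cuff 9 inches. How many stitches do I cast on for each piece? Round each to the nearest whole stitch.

Rate = 26/3.5 = 7.429 sts per in.
collar: 14.5 × 7.429 = 107.71 → 108.
pocket: 5 × 7.429 = 37.14 → 37.
back: 19 × 7.429 = 141.14 → 141.
cuff: 9 × 7.429 = 66.86 → 67.

collar 108; pocket 37; back 141; cuff 67.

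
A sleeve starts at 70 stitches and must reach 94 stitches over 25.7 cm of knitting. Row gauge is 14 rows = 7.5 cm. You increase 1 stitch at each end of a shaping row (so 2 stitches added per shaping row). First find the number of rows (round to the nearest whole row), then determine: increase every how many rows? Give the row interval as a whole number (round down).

Increase every 4th row.

Rows = 25.7 × 1.867 = 48.0 → 48 rows.
Stitches to add: 24 → 12 shaping rows (at 2 st each).
48 / 12 = 4.00 → every 4 rows.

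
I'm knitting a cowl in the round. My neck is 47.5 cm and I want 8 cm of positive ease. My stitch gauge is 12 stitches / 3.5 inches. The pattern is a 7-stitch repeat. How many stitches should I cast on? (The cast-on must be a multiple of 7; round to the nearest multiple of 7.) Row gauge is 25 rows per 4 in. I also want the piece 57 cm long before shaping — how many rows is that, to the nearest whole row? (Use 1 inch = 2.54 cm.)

Cast on 77 stitches; work 140 rows.

Finished = 47.5 + 8 = 55.5 cm.
55.5 cm × 1/2.54 = 21.85 inches.
12/3.5 = 3.429 sts per in; 21.85 × 3.429 = 74.92 sts.
Nearest multiple of 7 → 77.
57 cm = 22.44 inches; × 6.25 = 140.26 → 140 rows.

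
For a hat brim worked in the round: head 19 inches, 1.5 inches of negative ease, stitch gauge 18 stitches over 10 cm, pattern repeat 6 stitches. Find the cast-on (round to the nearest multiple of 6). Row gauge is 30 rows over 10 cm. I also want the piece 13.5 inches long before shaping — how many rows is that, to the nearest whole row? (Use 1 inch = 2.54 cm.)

Finished = 19 − 1.5 = 17.5 inches.
17.5 inches × 2.54 = 44.45 cm.
18/10 = 1.8 sts per cm; 44.45 × 1.8 = 80.01 sts.
Nearest multiple of 6 → 78.
13.5 inches = 34.29 cm; × 3 = 102.87 → 103 rows.

Cast on 78 stitches; work 103 rows.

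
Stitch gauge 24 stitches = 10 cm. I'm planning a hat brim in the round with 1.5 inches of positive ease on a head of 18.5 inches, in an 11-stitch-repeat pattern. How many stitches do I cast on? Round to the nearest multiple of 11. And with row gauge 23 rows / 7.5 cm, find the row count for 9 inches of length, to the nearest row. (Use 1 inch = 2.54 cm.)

Cast on 121 stitches; work 70 rows.

Finished = 18.5 + 1.5 = 20 inches.
20 inches × 2.54 = 50.80 cm.
24/10 = 2.4 sts per cm; 50.80 × 2.4 = 121.92 sts.
Nearest multiple of 11 → 121.
9 inches = 22.86 cm; × 3.067 = 70.10 → 70 rows.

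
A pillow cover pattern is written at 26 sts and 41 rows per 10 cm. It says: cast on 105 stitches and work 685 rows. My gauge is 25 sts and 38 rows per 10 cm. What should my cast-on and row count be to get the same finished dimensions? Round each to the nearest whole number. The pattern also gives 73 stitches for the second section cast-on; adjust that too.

Cast on 101 stitches; work 635 rows; second section cast-on 70 stitches.

Stitches: 105 × 25/26 = 100.96 → 101.
Rows: 685 × 38/41 = 634.88 → 635.
second section cast-on: 73 × 25/26 = 70.19 → 70.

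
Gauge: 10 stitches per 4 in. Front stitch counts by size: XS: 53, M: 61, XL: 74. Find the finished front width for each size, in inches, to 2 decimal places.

XS 21.20 inches; M 24.40 inches; XL 29.60 inches.

10/4 = 2.5 sts per in.
XS: 53 / 2.5 = 21.200 → 21.20 in.
M: 61 / 2.5 = 24.400 → 24.40 in.
XL: 74 / 2.5 = 29.600 → 29.60 in.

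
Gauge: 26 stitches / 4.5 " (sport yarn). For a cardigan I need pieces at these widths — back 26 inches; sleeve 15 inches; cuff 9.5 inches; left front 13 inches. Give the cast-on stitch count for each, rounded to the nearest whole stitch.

Rate = 26/4.5 = 5.778 sts per in.
back: 26 × 5.778 = 150.22 → 150.
sleeve: 15 × 5.778 = 86.67 → 87.
cuff: 9.5 × 5.778 = 54.89 → 55.
left front: 13 × 5.778 = 75.11 → 75.

back 150; sleeve 87; cuff 55; left front 75.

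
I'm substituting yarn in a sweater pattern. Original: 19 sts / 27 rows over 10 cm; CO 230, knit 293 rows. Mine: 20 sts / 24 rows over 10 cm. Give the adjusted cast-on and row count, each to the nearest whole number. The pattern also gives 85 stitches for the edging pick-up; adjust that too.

Cast on 242 stitches; work 260 rows; edging pick-up 89 stitches.

Stitches: 230 × 20/19 = 242.11 → 242.
Rows: 293 × 24/27 = 260.44 → 260.
edging pick-up: 85 × 20/19 = 89.47 → 89.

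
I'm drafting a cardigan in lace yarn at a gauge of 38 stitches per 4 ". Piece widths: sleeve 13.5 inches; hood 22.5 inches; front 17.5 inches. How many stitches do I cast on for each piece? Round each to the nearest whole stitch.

sleeve 128; hood 214; front 166.

Rate = 38/4 = 9.5 sts per in.
sleeve: 13.5 × 9.5 = 128.25 → 128.
hood: 22.5 × 9.5 = 213.75 → 214.
front: 17.5 × 9.5 = 166.25 → 166.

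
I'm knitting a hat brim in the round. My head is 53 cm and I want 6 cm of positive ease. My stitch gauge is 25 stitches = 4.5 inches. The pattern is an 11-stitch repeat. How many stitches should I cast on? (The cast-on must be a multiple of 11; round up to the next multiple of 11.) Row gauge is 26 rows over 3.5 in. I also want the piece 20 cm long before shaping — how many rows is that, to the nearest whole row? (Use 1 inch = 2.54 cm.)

Finished = 53 + 6 = 59 cm.
59 cm × 1/2.54 = 23.23 inches.
25/4.5 = 5.556 sts per in; 23.23 × 5.556 = 129.05 sts.
Next multiple of 11 → 132.
20 cm = 7.87 inches; × 7.429 = 58.49 → 58 rows.

Cast on 132 stitches; work 58 rows.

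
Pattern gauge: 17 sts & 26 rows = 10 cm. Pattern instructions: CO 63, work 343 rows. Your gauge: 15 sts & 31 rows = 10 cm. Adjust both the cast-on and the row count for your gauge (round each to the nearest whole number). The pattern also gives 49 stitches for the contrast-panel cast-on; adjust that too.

Cast on 56 stitches; work 409 rows; contrast-panel cast-on 43 stitches.

Stitches: 63 × 15/17 = 55.59 → 56.
Rows: 343 × 31/26 = 408.96 → 409.
contrast-panel cast-on: 49 × 15/17 = 43.24 → 43.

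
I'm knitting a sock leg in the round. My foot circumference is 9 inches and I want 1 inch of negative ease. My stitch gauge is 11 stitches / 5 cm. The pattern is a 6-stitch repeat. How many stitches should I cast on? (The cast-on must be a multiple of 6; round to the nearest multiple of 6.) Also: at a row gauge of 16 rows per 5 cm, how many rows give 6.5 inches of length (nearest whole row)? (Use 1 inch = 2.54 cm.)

Finished = 9 − 1 = 8 inches.
8 inches × 2.54 = 20.32 cm.
11/5 = 2.2 sts per cm; 20.32 × 2.2 = 44.70 sts.
Nearest multiple of 6 → 42.
6.5 inches = 16.51 cm; × 3.2 = 52.83 → 53 rows.

Cast on 42 stitches; work 53 rows.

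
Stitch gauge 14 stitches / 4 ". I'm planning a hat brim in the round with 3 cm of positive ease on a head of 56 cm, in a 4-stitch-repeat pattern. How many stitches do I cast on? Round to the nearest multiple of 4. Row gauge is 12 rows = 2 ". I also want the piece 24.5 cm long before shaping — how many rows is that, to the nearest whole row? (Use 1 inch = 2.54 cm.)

Cast on 80 stitches; work 58 rows.

Finished = 56 + 3 = 59 cm.
59 cm × 1/2.54 = 23.23 inches.
14/4 = 3.5 sts per in; 23.23 × 3.5 = 81.30 sts.
Nearest multiple of 4 → 80.
24.5 cm = 9.65 inches; × 6 = 57.87 → 58 rows.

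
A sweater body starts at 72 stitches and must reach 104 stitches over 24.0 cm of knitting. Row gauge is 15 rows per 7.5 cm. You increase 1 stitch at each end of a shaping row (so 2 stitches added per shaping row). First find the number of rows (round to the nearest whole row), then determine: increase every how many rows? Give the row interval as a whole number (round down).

Rows = 24.0 × 2 = 48.0 → 48 rows.
Stitches to add: 32 → 16 shaping rows (at 2 st each).
48 / 16 = 3.00 → every 3 rows.

Increase every 3rd row.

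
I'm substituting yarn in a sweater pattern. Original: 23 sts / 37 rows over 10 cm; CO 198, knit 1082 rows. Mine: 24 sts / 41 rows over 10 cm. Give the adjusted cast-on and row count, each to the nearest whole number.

Stitches: 198 × 24/23 = 206.61 → 207.
Rows: 1082 × 41/37 = 1198.97 → 1199.

Cast on 207 stitches; work 1199 rows.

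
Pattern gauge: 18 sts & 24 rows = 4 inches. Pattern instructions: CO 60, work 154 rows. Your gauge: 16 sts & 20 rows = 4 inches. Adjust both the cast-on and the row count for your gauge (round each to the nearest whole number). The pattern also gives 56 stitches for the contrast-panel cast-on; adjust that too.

Cast on 53 stitches; work 128 rows; contrast-panel cast-on 50 stitches.

Stitches: 60 × 16/18 = 53.33 → 53.
Rows: 154 × 20/24 = 128.33 → 128.
contrast-panel cast-on: 56 × 16/18 = 49.78 → 50.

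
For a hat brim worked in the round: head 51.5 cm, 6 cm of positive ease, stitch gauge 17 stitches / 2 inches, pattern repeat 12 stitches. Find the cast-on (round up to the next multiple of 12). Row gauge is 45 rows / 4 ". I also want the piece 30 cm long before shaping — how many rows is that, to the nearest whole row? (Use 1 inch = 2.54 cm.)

Finished = 51.5 + 6 = 57.5 cm.
57.5 cm × 1/2.54 = 22.64 inches.
17/2 = 8.5 sts per in; 22.64 × 8.5 = 192.42 sts.
Next multiple of 12 → 204.
30 cm = 11.81 inches; × 11.25 = 132.87 → 133 rows.

Cast on 204 stitches; work 133 rows.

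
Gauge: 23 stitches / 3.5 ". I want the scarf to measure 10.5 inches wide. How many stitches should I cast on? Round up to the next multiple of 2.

23 stitches / 3.5 in = 6.571 stitches per inch.
10.5 × 6.571 = 69.00 stitches.
Round up multiple of 2 → 70.

70 stitches.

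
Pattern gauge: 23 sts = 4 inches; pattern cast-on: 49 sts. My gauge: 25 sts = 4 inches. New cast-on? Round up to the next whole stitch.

CO 54 sts.

Scale factor = 25 / 23 = 1.087.
49 × 25 / 23 = 53.26 sts.
→ 54 sts.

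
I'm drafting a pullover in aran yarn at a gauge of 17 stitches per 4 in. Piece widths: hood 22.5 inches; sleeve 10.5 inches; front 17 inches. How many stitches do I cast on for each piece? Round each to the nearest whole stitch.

hood 96; sleeve 45; front 72.

Rate = 17/4 = 4.25 sts per in.
hood: 22.5 × 4.25 = 95.62 → 96.
sleeve: 10.5 × 4.25 = 44.62 → 45.
front: 17 × 4.25 = 72.25 → 72.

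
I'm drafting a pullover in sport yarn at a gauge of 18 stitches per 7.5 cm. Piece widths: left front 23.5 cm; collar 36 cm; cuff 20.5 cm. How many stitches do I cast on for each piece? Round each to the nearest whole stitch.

left front 56; collar 86; cuff 49.

Rate = 18/7.5 = 2.4 sts per cm.
left front: 23.5 × 2.4 = 56.40 → 56.
collar: 36 × 2.4 = 86.40 → 86.
cuff: 20.5 × 2.4 = 49.20 → 49.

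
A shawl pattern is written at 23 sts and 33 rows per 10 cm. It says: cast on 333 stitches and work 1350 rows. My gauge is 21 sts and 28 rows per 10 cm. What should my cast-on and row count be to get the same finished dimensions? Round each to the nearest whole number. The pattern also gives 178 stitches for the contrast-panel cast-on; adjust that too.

Cast on 304 stitches; work 1145 rows; contrast-panel cast-on 163 stitches.

Stitches: 333 × 21/23 = 304.04 → 304.
Rows: 1350 × 28/33 = 1145.45 → 1145.
contrast-panel cast-on: 178 × 21/23 = 162.52 → 163.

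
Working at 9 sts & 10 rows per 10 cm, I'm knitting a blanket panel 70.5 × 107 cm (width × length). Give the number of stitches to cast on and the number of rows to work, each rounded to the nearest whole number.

Stitch gauge = 9/10 = 0.9 sts/cm; 70.5 × 0.9 = 63.45 → 63 sts.
Row gauge = 10/10 = 1 rows/cm; 107 × 1 = 107.00 → 107 rows.

Cast on 63 stitches and work 107 rows.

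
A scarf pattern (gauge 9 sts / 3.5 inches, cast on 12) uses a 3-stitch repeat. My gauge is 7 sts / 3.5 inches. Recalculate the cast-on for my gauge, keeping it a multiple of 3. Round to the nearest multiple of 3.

9 stitches.

12 × 7 / 9 = 9.33.
Nearest multiple of 3: 9.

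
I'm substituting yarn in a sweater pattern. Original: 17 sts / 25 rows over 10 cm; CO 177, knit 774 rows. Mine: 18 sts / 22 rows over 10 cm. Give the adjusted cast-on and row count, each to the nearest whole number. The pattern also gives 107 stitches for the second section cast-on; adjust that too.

Stitches: 177 × 18/17 = 187.41 → 187.
Rows: 774 × 22/25 = 681.12 → 681.
second section cast-on: 107 × 18/17 = 113.29 → 113.

Cast on 187 stitches; work 681 rows; second section cast-on 113 stitches.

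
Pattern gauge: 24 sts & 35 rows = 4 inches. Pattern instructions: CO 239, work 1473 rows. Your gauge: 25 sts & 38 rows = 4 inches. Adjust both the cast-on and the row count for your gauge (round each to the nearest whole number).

Cast on 249 stitches; work 1599 rows.

Stitches: 239 × 25/24 = 248.96 → 249.
Rows: 1473 × 38/35 = 1599.26 → 1599.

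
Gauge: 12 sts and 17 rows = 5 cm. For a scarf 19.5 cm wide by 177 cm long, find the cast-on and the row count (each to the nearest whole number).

Cast on 47 stitches and work 602 rows.

Stitch gauge = 12/5 = 2.4 sts/cm; 19.5 × 2.4 = 46.80 → 47 sts.
Row gauge = 17/5 = 3.4 rows/cm; 177 × 3.4 = 601.80 → 602 rows.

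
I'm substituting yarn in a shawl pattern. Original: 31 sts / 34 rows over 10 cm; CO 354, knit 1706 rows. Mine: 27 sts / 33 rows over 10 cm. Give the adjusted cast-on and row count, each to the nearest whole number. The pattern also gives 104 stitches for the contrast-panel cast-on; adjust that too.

Stitches: 354 × 27/31 = 308.32 → 308.
Rows: 1706 × 33/34 = 1655.82 → 1656.
contrast-panel cast-on: 104 × 27/31 = 90.58 → 91.

Cast on 308 stitches; work 1656 rows; contrast-panel cast-on 91 stitches.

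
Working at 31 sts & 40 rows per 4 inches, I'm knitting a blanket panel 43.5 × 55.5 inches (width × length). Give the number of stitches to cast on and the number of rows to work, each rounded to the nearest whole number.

Cast on 337 stitches and work 555 rows.

Stitch gauge = 31/4 = 7.75 sts/in; 43.5 × 7.75 = 337.12 → 337 sts.
Row gauge = 40/4 = 10 rows/in; 55.5 × 10 = 555.00 → 555 rows.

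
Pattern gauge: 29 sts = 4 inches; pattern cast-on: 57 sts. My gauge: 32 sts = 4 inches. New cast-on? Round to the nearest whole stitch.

Scale factor = 32 / 29 = 1.103.
57 × 32 / 29 = 62.90 sts.
→ 63 sts.

63 stitches.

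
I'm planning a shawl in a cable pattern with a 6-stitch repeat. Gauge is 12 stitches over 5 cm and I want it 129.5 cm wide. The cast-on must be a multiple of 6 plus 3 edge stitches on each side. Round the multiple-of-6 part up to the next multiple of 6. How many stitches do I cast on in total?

12 / 5 = 2.4 sts per cm.
129.5 × 2.4 = 310.80 sts.
Less 6 edge sts → 304.80 for the repeat.
Next multiple of 6: 306.
Add back 6 edge sts → 312.

CO 312 sts.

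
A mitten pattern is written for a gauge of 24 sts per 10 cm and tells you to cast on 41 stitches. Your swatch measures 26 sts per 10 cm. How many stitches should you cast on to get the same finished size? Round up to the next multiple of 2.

CO 46 sts.

Scale factor = 26 / 24 = 1.083.
41 × 26 / 24 = 44.42 sts.
→ 46 sts.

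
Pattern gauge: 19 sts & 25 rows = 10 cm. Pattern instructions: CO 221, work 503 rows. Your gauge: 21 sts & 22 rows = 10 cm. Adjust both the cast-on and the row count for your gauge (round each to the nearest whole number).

Cast on 244 stitches; work 443 rows.

Stitches: 221 × 21/19 = 244.26 → 244.
Rows: 503 × 22/25 = 442.64 → 443.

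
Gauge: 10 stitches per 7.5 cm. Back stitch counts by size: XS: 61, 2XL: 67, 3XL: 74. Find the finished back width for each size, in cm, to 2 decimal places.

XS 45.75 cm; 2XL 50.25 cm; 3XL 55.50 cm.

10/7.5 = 1.333 sts per cm.
XS: 61 / 1.333 = 45.750 → 45.75 cm.
2XL: 67 / 1.333 = 50.250 → 50.25 cm.
3XL: 74 / 1.333 = 55.500 → 55.50 cm.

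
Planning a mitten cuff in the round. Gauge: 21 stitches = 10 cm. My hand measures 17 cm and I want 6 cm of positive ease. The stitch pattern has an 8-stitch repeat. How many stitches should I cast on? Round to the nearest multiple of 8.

Finished = 17 + 6 = 23 cm.
21 / 10 = 2.1 sts/cm.
23 × 2.1 = 48.30 sts.
Nearest multiple of 8: 48.

Cast on 48 stitches.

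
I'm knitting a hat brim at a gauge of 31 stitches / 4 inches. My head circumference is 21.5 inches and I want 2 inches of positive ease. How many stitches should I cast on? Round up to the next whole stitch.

Finished = 21.5 + 2 = 23.5 in.
31 / 4 = 7.75 sts per inch.
23.50 × 7.75 = 182.12 sts.
→ 183 sts.

183 stitches.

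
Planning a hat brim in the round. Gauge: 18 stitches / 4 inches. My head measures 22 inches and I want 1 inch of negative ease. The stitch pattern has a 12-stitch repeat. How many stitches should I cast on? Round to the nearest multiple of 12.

Finished = 22 − 1 = 21 inches.
18 / 4 = 4.5 sts/in.
21 × 4.5 = 94.50 sts.
Nearest multiple of 12: 96.

CO 96 sts.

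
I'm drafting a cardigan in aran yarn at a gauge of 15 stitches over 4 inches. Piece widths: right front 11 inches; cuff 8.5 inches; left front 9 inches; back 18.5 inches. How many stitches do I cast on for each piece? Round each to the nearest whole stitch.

Rate = 15/4 = 3.75 sts per in.
right front: 11 × 3.75 = 41.25 → 41.
cuff: 8.5 × 3.75 = 31.88 → 32.
left front: 9 × 3.75 = 33.75 → 34.
back: 18.5 × 3.75 = 69.38 → 69.

right front 41; cuff 32; left front 34; back 69.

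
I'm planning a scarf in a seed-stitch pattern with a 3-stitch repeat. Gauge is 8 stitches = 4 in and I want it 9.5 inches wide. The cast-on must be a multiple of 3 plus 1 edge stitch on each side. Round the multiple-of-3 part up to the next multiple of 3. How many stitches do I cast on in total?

CO 20 sts.

8 / 4 = 2 sts per inch.
9.5 × 2 = 19.00 sts.
Less 2 edge sts → 17.00 for the repeat.
Next multiple of 3: 18.
Add back 2 edge sts → 20.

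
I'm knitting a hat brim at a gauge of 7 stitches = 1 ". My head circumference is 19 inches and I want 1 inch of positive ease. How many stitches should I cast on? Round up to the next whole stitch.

Finished = 19 + 1 = 20 in.
7 / 1 = 7 sts per inch.
20.00 × 7 = 140.00 sts.

Cast on 140 stitches.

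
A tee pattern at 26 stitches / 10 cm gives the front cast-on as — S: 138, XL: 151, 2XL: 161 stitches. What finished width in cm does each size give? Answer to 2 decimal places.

S 53.08 cm; XL 58.08 cm; 2XL 61.92 cm.

26/10 = 2.6 sts per cm.
S: 138 / 2.6 = 53.077 → 53.08 cm.
XL: 151 / 2.6 = 58.077 → 58.08 cm.
2XL: 161 / 2.6 = 61.923 → 61.92 cm.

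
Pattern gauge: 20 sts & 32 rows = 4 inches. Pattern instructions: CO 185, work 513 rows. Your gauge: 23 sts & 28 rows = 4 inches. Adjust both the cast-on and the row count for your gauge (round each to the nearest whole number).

Cast on 213 stitches; work 449 rows.

Stitches: 185 × 23/20 = 212.75 → 213.
Rows: 513 × 28/32 = 448.88 → 449.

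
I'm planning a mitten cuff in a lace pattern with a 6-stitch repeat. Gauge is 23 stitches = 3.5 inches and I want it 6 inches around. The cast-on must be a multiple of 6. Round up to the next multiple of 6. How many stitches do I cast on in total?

23 / 3.5 = 6.571 sts per inch.
6 × 6.571 = 39.43 sts.
Next multiple of 6: 42.

CO 42 sts.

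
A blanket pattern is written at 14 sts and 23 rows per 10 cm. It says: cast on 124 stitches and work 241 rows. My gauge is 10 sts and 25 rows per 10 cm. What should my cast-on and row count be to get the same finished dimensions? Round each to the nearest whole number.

Stitches: 124 × 10/14 = 88.57 → 89.
Rows: 241 × 25/23 = 261.96 → 262.

Cast on 89 stitches; work 262 rows.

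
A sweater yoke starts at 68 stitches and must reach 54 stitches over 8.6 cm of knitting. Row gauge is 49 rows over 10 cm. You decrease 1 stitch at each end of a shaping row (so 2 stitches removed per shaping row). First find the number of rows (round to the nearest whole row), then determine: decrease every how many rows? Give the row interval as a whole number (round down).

Rows = 8.6 × 4.9 = 42.1 → 42 rows.
Stitches to remove: 14 → 7 shaping rows (at 2 st each).
42 / 7 = 6.00 → every 6 rows.

Decrease every 6th row.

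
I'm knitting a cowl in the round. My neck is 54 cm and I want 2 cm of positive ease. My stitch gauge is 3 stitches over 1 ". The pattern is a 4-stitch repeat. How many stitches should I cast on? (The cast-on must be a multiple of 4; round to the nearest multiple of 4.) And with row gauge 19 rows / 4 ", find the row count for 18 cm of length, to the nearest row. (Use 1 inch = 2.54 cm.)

Cast on 68 stitches; work 34 rows.

Finished = 54 + 2 = 56 cm.
56 cm × 1/2.54 = 22.05 inches.
3/1 = 3 sts per in; 22.05 × 3 = 66.14 sts.
Nearest multiple of 4 → 68.
18 cm = 7.09 inches; × 4.75 = 33.66 → 34 rows.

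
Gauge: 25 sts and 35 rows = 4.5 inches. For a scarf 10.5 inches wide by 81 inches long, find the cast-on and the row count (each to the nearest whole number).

Stitch gauge = 25/4.5 = 5.556 sts/in; 10.5 × 5.556 = 58.33 → 58 sts.
Row gauge = 35/4.5 = 7.778 rows/in; 81 × 7.778 = 630.00 → 630 rows.

Cast on 58 stitches and work 630 rows.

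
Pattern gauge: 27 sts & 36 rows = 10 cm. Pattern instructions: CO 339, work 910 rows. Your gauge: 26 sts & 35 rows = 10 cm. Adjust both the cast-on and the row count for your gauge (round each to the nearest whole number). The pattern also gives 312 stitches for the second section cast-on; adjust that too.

Stitches: 339 × 26/27 = 326.44 → 326.
Rows: 910 × 35/36 = 884.72 → 885.
second section cast-on: 312 × 26/27 = 300.44 → 300.

Cast on 326 stitches; work 885 rows; second section cast-on 300 stitches.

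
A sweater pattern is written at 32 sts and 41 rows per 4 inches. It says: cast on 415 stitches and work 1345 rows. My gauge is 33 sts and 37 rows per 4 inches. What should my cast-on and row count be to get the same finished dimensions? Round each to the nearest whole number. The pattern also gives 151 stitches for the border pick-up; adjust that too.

Stitches: 415 × 33/32 = 427.97 → 428.
Rows: 1345 × 37/41 = 1213.78 → 1214.
border pick-up: 151 × 33/32 = 155.72 → 156.

Cast on 428 stitches; work 1214 rows; border pick-up 156 stitches.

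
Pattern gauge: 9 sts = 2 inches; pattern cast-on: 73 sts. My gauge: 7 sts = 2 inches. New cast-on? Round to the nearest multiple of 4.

CO 56 sts.

Scale factor = 7 / 9 = 0.778.
73 × 7 / 9 = 56.78 sts.
→ 56 sts.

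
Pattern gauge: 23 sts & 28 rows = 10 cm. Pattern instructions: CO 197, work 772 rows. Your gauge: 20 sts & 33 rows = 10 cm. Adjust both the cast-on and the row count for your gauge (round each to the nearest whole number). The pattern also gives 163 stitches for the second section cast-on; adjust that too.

Stitches: 197 × 20/23 = 171.30 → 171.
Rows: 772 × 33/28 = 909.86 → 910.
second section cast-on: 163 × 20/23 = 141.74 → 142.

Cast on 171 stitches; work 910 rows; second section cast-on 142 stitches.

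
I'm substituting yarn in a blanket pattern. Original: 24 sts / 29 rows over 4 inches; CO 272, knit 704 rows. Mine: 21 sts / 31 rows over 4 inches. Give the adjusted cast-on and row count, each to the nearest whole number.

Stitches: 272 × 21/24 = 238.00 → 238.
Rows: 704 × 31/29 = 752.55 → 753.

Cast on 238 stitches; work 753 rows.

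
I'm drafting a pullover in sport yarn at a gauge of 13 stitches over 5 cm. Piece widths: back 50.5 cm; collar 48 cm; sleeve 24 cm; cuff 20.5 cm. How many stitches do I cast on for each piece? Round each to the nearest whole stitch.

Rate = 13/5 = 2.6 sts per cm.
back: 50.5 × 2.6 = 131.30 → 131.
collar: 48 × 2.6 = 124.80 → 125.
sleeve: 24 × 2.6 = 62.40 → 62.
cuff: 20.5 × 2.6 = 53.30 → 53.

back 131; collar 125; sleeve 62; cuff 53.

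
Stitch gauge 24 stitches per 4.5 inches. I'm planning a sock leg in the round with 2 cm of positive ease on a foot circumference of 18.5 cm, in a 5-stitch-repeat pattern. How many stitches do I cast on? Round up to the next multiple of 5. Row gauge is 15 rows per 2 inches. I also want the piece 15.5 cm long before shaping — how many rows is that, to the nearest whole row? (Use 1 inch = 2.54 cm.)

Cast on 45 stitches; work 46 rows.

Finished = 18.5 + 2 = 20.5 cm.
20.5 cm × 1/2.54 = 8.07 inches.
24/4.5 = 5.333 sts per in; 8.07 × 5.333 = 43.04 sts.
Next multiple of 5 → 45.
15.5 cm = 6.10 inches; × 7.5 = 45.77 → 46 rows.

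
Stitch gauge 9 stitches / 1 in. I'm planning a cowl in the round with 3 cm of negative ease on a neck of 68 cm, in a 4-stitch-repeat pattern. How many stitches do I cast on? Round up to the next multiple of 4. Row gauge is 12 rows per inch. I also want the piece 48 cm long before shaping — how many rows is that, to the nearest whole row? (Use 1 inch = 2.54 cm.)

Finished = 68 − 3 = 65 cm.
65 cm × 1/2.54 = 25.59 inches.
9/1 = 9 sts per in; 25.59 × 9 = 230.31 sts.
Next multiple of 4 → 232.
48 cm = 18.90 inches; × 12 = 226.77 → 227 rows.

Cast on 232 stitches; work 227 rows.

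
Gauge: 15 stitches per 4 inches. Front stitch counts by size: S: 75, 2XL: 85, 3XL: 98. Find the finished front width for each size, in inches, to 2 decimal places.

S 20.00 inches; 2XL 22.67 inches; 3XL 26.13 inches.

15/4 = 3.75 sts per in.
S: 75 / 3.75 = 20.000 → 20.00 in.
2XL: 85 / 3.75 = 22.667 → 22.67 in.
3XL: 98 / 3.75 = 26.133 → 26.13 in.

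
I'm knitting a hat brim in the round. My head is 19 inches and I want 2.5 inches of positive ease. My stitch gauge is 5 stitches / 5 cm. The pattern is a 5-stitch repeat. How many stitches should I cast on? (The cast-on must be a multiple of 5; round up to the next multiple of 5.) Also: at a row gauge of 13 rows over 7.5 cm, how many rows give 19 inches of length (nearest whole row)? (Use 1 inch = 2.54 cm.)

Cast on 55 stitches; work 84 rows.

Finished = 19 + 2.5 = 21.5 inches.
21.5 inches × 2.54 = 54.61 cm.
5/5 = 1 sts per cm; 54.61 × 1 = 54.61 sts.
Next multiple of 5 → 55.
19 inches = 48.26 cm; × 1.733 = 83.65 → 84 rows.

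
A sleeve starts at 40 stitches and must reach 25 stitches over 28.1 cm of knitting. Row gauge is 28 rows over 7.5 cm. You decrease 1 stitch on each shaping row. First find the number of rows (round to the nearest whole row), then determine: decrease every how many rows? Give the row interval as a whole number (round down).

Rows = 28.1 × 3.733 = 104.9 → 105 rows.
Stitches to remove: 15 → 15 shaping rows (at 1 st each).
105 / 15 = 7.00 → every 7 rows.

Decrease every 7th row.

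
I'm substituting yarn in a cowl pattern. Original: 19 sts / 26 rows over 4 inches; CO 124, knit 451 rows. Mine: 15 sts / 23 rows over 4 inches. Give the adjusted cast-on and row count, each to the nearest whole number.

Cast on 98 stitches; work 399 rows.

Stitches: 124 × 15/19 = 97.89 → 98.
Rows: 451 × 23/26 = 398.96 → 399.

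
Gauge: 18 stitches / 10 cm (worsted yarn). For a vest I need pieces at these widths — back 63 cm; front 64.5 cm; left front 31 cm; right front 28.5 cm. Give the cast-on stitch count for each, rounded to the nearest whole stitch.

Rate = 18/10 = 1.8 sts per cm.
back: 63 × 1.8 = 113.40 → 113.
front: 64.5 × 1.8 = 116.10 → 116.
left front: 31 × 1.8 = 55.80 → 56.
right front: 28.5 × 1.8 = 51.30 → 51.

back 113; front 116; left front 56; right front 51.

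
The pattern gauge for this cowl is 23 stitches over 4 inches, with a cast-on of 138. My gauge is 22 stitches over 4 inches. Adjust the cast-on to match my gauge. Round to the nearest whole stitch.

132 stitches.

Scale factor = 22 / 23 = 0.957.
138 × 22 / 23 = 132.00 sts.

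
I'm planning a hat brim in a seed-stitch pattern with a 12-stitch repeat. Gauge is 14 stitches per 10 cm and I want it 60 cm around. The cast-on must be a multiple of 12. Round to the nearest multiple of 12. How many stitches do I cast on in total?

Cast on 84 stitches.

14 / 10 = 1.4 sts per cm.
60 × 1.4 = 84.00 sts.
Nearest multiple of 12: 84.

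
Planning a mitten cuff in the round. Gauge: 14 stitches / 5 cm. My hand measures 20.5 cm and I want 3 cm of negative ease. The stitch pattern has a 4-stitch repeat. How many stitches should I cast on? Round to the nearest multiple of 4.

48 stitches.

Finished = 20.5 − 3 = 17.5 cm.
14 / 5 = 2.8 sts/cm.
17.5 × 2.8 = 49.00 sts.
Nearest multiple of 4: 48.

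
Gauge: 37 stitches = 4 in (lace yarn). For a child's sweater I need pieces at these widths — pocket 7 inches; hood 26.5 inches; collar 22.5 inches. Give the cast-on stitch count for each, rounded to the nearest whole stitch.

Rate = 37/4 = 9.25 sts per in.
pocket: 7 × 9.25 = 64.75 → 65.
hood: 26.5 × 9.25 = 245.12 → 245.
collar: 22.5 × 9.25 = 208.12 → 208.

pocket 65; hood 245; collar 208.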